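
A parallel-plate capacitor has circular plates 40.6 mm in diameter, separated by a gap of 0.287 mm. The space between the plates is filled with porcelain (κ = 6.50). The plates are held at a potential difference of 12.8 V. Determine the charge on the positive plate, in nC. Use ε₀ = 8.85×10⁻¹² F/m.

A = π(40.6/2 mm)² = 1.29×10⁻³ m².
C = κε₀A/d = 6.50 × 8.85×10⁻¹² × 1.29×10⁻³ / 2.87×10⁻⁴ = 2.59×10⁻¹⁰ F.
Q = CV = 2.59×10⁻¹⁰ × 12.8 = 3.32×10⁻⁹ C.

3.32 nC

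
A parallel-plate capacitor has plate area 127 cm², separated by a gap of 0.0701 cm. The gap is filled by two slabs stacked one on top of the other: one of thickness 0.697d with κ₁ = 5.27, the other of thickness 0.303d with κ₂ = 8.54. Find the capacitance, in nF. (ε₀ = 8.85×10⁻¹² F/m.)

A = 127 cm² = 1.27×10⁻² m².
Stacked slabs ⇒ two capacitors in series, each with the full plate area.
C₁ = κ₁ε₀A/d₁ = 5.27 × 8.85×10⁻¹² × 1.27×10⁻² / 4.89×10⁻⁴ = 1.21×10⁻⁹ F.
C₂ = κ₂ε₀A/d₂ = 8.54 × 8.85×10⁻¹² × 1.27×10⁻² / 2.12×10⁻⁴ = 4.52×10⁻⁹ F.
C = (1/C₁ + 1/C₂)⁻¹ = 9.56×10⁻¹⁰ F.

C ≈ 0.956 nF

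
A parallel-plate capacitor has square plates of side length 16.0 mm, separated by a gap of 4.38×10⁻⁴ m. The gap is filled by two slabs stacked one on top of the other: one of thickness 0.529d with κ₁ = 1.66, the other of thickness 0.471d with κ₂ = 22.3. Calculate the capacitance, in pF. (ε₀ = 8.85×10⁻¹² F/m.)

A = (16.0 mm)² = 2.56×10⁻⁴ m².
Stacked slabs ⇒ two capacitors in series, each with the full plate area.
C₁ = κ₁ε₀A/d₁ = 1.66 × 8.85×10⁻¹² × 2.56×10⁻⁴ / 2.32×10⁻⁴ = 1.62×10⁻¹¹ F.
C₂ = κ₂ε₀A/d₂ = 22.3 × 8.85×10⁻¹² × 2.56×10⁻⁴ / 2.06×10⁻⁴ = 2.45×10⁻¹⁰ F.
C = (1/C₁ + 1/C₂)⁻¹ = 1.52×10⁻¹¹ F.

15.2 pF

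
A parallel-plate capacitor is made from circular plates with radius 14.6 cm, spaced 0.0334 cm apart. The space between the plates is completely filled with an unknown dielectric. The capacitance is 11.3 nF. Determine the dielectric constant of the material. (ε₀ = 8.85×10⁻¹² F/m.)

κ ≈ 6.37

A = π(14.6 cm)² = 6.70×10⁻² m².
κ = Cd/(ε₀A) = 1.13×10⁻⁸ × 3.34×10⁻⁴ / (8.85×10⁻¹² × 6.70×10⁻²) = 6.37.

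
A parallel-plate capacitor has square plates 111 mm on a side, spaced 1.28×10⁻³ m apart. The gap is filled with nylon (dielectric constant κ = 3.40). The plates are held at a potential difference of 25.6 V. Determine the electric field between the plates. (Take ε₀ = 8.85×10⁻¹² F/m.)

E ≈ 20.0 kV/m

E = V/d = 25.6 / 1.28×10⁻³ = 2.00×10⁴ V/m.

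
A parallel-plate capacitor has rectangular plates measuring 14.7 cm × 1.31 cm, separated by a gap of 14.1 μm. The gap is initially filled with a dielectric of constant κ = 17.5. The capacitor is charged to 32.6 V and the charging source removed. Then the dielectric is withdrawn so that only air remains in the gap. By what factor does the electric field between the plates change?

Isolated ⇒ Q is held fixed.
V₂ = Q/C₂ = V₁/0.0571; E = V/d, so E₂/E₁ = (V₂/V₁)(d₁/d₂) = 17.5.

17.5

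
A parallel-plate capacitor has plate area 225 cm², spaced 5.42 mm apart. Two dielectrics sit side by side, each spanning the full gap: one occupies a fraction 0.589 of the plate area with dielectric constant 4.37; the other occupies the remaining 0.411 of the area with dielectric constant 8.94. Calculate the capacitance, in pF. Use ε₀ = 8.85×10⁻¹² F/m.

230 pF

A = 225 cm² = 2.25×10⁻² m².
Side-by-side slabs ⇒ two capacitors in parallel, each spanning the full gap.
C₁ = κ₁ε₀A₁/d = 4.37 × 8.85×10⁻¹² × 1.33×10⁻² / 5.42×10⁻³ = 9.46×10⁻¹¹ F.
C₂ = κ₂ε₀A₂/d = 8.94 × 8.85×10⁻¹² × 9.25×10⁻³ / 5.42×10⁻³ = 1.35×10⁻¹⁰ F.
C = C₁ + C₂ = 2.30×10⁻¹⁰ F.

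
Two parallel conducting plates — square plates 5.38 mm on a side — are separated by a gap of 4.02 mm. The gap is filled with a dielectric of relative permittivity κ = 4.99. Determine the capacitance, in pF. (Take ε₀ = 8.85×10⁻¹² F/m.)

0.318 pF

A = (5.38 mm)² = 2.89×10⁻⁵ m².
C = κε₀A/d = 4.99 × 8.85×10⁻¹² × 2.89×10⁻⁵ / 4.02×10⁻³ = 3.18×10⁻¹³ F.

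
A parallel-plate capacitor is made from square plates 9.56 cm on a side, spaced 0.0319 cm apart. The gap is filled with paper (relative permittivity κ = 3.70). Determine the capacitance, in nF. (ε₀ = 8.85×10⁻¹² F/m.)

A = (9.56 cm)² = 9.14×10⁻³ m².
C = κε₀A/d = 3.70 × 8.85×10⁻¹² × 9.14×10⁻³ / 3.19×10⁻⁴ = 9.38×10⁻¹⁰ F.

0.938 nF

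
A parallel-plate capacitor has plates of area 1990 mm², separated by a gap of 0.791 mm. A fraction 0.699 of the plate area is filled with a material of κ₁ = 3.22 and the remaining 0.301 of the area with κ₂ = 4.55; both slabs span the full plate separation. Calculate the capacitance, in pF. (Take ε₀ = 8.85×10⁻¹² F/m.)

A = 1990 mm² = 1.99×10⁻³ m².
Side-by-side slabs ⇒ two capacitors in parallel, each spanning the full gap.
C₁ = κ₁ε₀A₁/d = 3.22 × 8.85×10⁻¹² × 1.39×10⁻³ / 7.91×10⁻⁴ = 5.01×10⁻¹¹ F.
C₂ = κ₂ε₀A₂/d = 4.55 × 8.85×10⁻¹² × 5.99×10⁻⁴ / 7.91×10⁻⁴ = 3.05×10⁻¹¹ F.
C = C₁ + C₂ = 8.06×10⁻¹¹ F.

C ≈ 80.6 pF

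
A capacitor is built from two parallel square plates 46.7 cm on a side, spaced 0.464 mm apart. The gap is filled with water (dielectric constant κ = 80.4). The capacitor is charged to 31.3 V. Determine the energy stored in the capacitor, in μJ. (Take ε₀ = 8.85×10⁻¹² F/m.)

U ≈ 164 μJ

A = (46.7 cm)² = 0.218 m².
C = κε₀A/d = 80.4 × 8.85×10⁻¹² × 0.218 / 4.64×10⁻⁴ = 3.34×10⁻⁷ F.
U = ½CV² = ½ × 3.34×10⁻⁷ × (31.3)² = 1.64×10⁻⁴ J.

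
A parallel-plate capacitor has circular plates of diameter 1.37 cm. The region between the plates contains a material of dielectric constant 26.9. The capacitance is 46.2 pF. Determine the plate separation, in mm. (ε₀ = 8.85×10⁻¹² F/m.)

0.760 mm

A = π(1.37/2 cm)² = 1.47×10⁻⁴ m².
d = κε₀A/C = 26.9 × 8.85×10⁻¹² × 1.47×10⁻⁴ / 4.62×10⁻¹¹ = 7.60×10⁻⁴ m.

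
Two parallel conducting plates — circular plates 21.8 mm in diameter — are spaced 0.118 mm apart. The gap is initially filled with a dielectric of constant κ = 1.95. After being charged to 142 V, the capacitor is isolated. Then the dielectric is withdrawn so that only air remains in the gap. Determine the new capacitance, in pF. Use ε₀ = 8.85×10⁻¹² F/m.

28.0 pF

A = π(21.8/2 mm)² = 3.73×10⁻⁴ m².
Initially C₁ = κε₀A/d = 1.95 × 8.85×10⁻¹² × 3.73×10⁻⁴ / 1.18×10⁻⁴ = 5.46×10⁻¹¹ F.
C = κε₀A/d scales with κ, so C₂/C₁ = 1/κ = 1/1.95 = 0.513.
C₂ = 0.513 × 5.46×10⁻¹¹ = 2.80×10⁻¹¹ F.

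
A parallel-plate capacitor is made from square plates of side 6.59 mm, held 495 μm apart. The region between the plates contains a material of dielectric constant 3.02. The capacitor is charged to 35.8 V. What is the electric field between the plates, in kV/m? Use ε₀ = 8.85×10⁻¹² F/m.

E ≈ 72.3 kV/m

E = V/d = 35.8 / 4.95×10⁻⁴ = 7.23×10⁴ V/m.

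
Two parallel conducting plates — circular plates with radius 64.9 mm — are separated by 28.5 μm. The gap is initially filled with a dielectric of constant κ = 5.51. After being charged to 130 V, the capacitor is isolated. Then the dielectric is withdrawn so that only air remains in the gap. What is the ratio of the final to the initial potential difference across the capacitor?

V₂/V₁ ≈ 5.51

Isolated ⇒ Q is held fixed.
C₂ = 0.181 C₁ and V = Q/C, so V₂/V₁ = C₁/C₂ = 5.51.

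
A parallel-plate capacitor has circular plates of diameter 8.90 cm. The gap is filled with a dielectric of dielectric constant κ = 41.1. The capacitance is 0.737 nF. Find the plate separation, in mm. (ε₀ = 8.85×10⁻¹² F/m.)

3.07 mm

A = π(8.90/2 cm)² = 6.22×10⁻³ m².
d = κε₀A/C = 41.1 × 8.85×10⁻¹² × 6.22×10⁻³ / 7.37×10⁻¹⁰ = 3.07×10⁻³ m.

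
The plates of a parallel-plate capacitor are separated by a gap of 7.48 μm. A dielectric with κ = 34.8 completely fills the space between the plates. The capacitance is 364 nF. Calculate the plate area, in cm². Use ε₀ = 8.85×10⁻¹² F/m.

A = Cd/(κε₀) = 3.64×10⁻⁷ × 7.48×10⁻⁶ / (34.8 × 8.85×10⁻¹²) = 8.84×10⁻³ m².

88.4 cm²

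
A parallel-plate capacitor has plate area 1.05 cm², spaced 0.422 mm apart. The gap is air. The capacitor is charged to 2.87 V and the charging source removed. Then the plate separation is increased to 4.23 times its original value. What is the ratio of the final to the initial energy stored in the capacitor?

4.23

Isolated ⇒ Q is held fixed.
C₂ = 0.236 C₁ and U = Q²/(2C), so U₂/U₁ = C₁/C₂ = 4.23.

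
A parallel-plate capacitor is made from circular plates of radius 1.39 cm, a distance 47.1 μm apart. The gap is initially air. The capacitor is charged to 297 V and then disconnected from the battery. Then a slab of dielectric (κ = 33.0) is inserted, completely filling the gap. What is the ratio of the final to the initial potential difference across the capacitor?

Isolated ⇒ Q is held fixed.
C₂ = 33.0 C₁ and V = Q/C, so V₂/V₁ = C₁/C₂ = 0.0303.

V₂/V₁ ≈ 0.0303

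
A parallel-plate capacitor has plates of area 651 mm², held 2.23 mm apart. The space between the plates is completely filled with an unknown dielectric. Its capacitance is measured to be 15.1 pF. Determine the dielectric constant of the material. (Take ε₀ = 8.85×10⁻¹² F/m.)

κ ≈ 5.84

A = 651 mm² = 6.51×10⁻⁴ m².
κ = Cd/(ε₀A) = 1.51×10⁻¹¹ × 2.23×10⁻³ / (8.85×10⁻¹² × 6.51×10⁻⁴) = 5.84.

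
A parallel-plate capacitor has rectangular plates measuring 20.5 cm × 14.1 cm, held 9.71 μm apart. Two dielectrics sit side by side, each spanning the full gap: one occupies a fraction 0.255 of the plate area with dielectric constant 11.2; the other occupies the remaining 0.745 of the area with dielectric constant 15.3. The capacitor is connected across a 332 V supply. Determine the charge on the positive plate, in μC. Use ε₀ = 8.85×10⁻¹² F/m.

A = 20.5 × 14.1 cm² = 2.89×10⁻² m².
Side-by-side slabs ⇒ two capacitors in parallel, each spanning the full gap.
C₁ = κ₁ε₀A₁/d = 11.2 × 8.85×10⁻¹² × 7.37×10⁻³ / 9.71×10⁻⁶ = 7.52×10⁻⁸ F.
C₂ = κ₂ε₀A₂/d = 15.3 × 8.85×10⁻¹² × 2.15×10⁻² / 9.71×10⁻⁶ = 3.00×10⁻⁷ F.
C = C₁ + C₂ = 3.76×10⁻⁷ F.
Q = CV = 3.76×10⁻⁷ × 332 = 1.25×10⁻⁴ C.

Q ≈ 125 μC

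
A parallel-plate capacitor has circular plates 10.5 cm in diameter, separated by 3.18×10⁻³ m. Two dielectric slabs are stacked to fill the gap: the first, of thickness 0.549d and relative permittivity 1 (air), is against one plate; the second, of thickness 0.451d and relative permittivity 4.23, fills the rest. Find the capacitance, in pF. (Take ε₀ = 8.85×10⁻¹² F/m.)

A = π(10.5/2 cm)² = 8.66×10⁻³ m².
Stacked slabs ⇒ two capacitors in series, each with the full plate area.
C₁ = κ₁ε₀A/d₁ = 1.00 × 8.85×10⁻¹² × 8.66×10⁻³ / 1.75×10⁻³ = 4.39×10⁻¹¹ F.
C₂ = κ₂ε₀A/d₂ = 4.23 × 8.85×10⁻¹² × 8.66×10⁻³ / 1.43×10⁻³ = 2.26×10⁻¹⁰ F.
C = (1/C₁ + 1/C₂)⁻¹ = 3.68×10⁻¹¹ F.

C ≈ 36.8 pF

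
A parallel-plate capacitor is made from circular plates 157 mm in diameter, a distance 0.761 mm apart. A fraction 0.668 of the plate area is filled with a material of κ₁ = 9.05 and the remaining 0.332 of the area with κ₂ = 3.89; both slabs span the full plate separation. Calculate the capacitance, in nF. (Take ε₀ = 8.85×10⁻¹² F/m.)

C ≈ 1.65 nF

A = π(157/2 mm)² = 1.94×10⁻² m².
Side-by-side slabs ⇒ two capacitors in parallel, each spanning the full gap.
C₁ = κ₁ε₀A₁/d = 9.05 × 8.85×10⁻¹² × 1.29×10⁻² / 7.61×10⁻⁴ = 1.36×10⁻⁹ F.
C₂ = κ₂ε₀A₂/d = 3.89 × 8.85×10⁻¹² × 6.43×10⁻³ / 7.61×10⁻⁴ = 2.91×10⁻¹⁰ F.
C = C₁ + C₂ = 1.65×10⁻⁹ F.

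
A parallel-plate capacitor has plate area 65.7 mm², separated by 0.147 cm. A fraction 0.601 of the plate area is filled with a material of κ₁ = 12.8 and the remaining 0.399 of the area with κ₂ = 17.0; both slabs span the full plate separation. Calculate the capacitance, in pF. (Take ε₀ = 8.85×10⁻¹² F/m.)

5.73 pF

A = 65.7 mm² = 6.57×10⁻⁵ m².
Side-by-side slabs ⇒ two capacitors in parallel, each spanning the full gap.
C₁ = κ₁ε₀A₁/d = 12.8 × 8.85×10⁻¹² × 3.95×10⁻⁵ / 1.47×10⁻³ = 3.04×10⁻¹² F.
C₂ = κ₂ε₀A₂/d = 17.0 × 8.85×10⁻¹² × 2.62×10⁻⁵ / 1.47×10⁻³ = 2.68×10⁻¹² F.
C = C₁ + C₂ = 5.73×10⁻¹² F.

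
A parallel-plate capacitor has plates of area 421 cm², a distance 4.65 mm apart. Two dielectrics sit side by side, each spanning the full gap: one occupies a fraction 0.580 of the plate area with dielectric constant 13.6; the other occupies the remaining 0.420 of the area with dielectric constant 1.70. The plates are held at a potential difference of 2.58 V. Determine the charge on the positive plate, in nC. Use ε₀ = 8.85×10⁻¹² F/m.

1.78 nC

A = 421 cm² = 4.21×10⁻² m².
Side-by-side slabs ⇒ two capacitors in parallel, each spanning the full gap.
C₁ = κ₁ε₀A₁/d = 13.6 × 8.85×10⁻¹² × 2.44×10⁻² / 4.65×10⁻³ = 6.32×10⁻¹⁰ F.
C₂ = κ₂ε₀A₂/d = 1.70 × 8.85×10⁻¹² × 1.77×10⁻² / 4.65×10⁻³ = 5.72×10⁻¹¹ F.
C = C₁ + C₂ = 6.89×10⁻¹⁰ F.
Q = CV = 6.89×10⁻¹⁰ × 2.58 = 1.78×10⁻⁹ C.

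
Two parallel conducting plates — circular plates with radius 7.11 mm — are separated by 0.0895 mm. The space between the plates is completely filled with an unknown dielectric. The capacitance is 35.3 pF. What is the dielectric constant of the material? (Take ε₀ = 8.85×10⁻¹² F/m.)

A = π(7.11 mm)² = 1.59×10⁻⁴ m².
κ = Cd/(ε₀A) = 3.53×10⁻¹¹ × 8.95×10⁻⁵ / (8.85×10⁻¹² × 1.59×10⁻⁴) = 2.25.

κ ≈ 2.25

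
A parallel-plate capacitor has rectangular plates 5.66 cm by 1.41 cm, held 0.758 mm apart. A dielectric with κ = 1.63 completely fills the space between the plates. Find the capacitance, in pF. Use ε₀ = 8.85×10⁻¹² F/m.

C ≈ 15.2 pF

A = 5.66 × 1.41 cm² = 7.98×10⁻⁴ m².
C = κε₀A/d = 1.63 × 8.85×10⁻¹² × 7.98×10⁻⁴ / 7.58×10⁻⁴ = 1.52×10⁻¹¹ F.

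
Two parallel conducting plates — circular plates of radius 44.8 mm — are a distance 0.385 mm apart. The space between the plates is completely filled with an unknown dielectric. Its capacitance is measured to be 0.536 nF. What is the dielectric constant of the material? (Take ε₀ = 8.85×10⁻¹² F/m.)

A = π(44.8 mm)² = 6.31×10⁻³ m².
κ = Cd/(ε₀A) = 5.36×10⁻¹⁰ × 3.85×10⁻⁴ / (8.85×10⁻¹² × 6.31×10⁻³) = 3.70.

κ ≈ 3.70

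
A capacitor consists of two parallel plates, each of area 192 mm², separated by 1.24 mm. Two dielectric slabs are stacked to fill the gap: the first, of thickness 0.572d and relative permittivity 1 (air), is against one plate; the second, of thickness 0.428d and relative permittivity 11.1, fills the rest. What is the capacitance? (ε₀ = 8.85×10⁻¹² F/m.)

C ≈ 2.24 pF

A = 192 mm² = 1.92×10⁻⁴ m².
Stacked slabs ⇒ two capacitors in series, each with the full plate area.
C₁ = κ₁ε₀A/d₁ = 1.00 × 8.85×10⁻¹² × 1.92×10⁻⁴ / 7.09×10⁻⁴ = 2.40×10⁻¹² F.
C₂ = κ₂ε₀A/d₂ = 11.1 × 8.85×10⁻¹² × 1.92×10⁻⁴ / 5.31×10⁻⁴ = 3.55×10⁻¹¹ F.
C = (1/C₁ + 1/C₂)⁻¹ = 2.24×10⁻¹² F.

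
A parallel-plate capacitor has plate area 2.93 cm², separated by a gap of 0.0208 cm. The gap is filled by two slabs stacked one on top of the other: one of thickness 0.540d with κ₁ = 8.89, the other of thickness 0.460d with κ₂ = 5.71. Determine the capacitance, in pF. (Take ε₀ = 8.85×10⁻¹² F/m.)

A = 2.93 cm² = 2.93×10⁻⁴ m².
Stacked slabs ⇒ two capacitors in series, each with the full plate area.
C₁ = κ₁ε₀A/d₁ = 8.89 × 8.85×10⁻¹² × 2.93×10⁻⁴ / 1.12×10⁻⁴ = 2.05×10⁻¹⁰ F.
C₂ = κ₂ε₀A/d₂ = 5.71 × 8.85×10⁻¹² × 2.93×10⁻⁴ / 9.57×10⁻⁵ = 1.55×10⁻¹⁰ F.
C = (1/C₁ + 1/C₂)⁻¹ = 8.82×10⁻¹¹ F.

C ≈ 88.2 pF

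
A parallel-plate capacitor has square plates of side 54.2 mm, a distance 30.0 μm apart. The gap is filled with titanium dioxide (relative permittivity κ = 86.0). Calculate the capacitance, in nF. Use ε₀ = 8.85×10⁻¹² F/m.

74.5 nF

A = (54.2 mm)² = 2.94×10⁻³ m².
C = κε₀A/d = 86.0 × 8.85×10⁻¹² × 2.94×10⁻³ / 3.00×10⁻⁵ = 7.45×10⁻⁸ F.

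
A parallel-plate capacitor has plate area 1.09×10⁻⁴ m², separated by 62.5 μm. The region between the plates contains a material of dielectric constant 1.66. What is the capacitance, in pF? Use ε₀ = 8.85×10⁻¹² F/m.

C = κε₀A/d = 1.66 × 8.85×10⁻¹² × 1.09×10⁻⁴ / 6.25×10⁻⁵ = 2.56×10⁻¹¹ F.

25.6 pF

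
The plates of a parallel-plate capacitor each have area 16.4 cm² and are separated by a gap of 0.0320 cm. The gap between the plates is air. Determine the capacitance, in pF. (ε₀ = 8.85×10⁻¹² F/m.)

C ≈ 45.4 pF

A = 16.4 cm² = 1.64×10⁻³ m².
C = ε₀A/d = 8.85×10⁻¹² × 1.64×10⁻³ / 3.20×10⁻⁴ = 4.54×10⁻¹¹ F.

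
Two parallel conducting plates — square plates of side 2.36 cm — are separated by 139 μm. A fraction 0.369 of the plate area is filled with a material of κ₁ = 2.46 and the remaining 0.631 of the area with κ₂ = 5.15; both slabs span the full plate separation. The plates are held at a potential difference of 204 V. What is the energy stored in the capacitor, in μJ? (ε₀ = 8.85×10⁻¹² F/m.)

A = (2.36 cm)² = 5.57×10⁻⁴ m².
Side-by-side slabs ⇒ two capacitors in parallel, each spanning the full gap.
C₁ = κ₁ε₀A₁/d = 2.46 × 8.85×10⁻¹² × 2.06×10⁻⁴ / 1.39×10⁻⁴ = 3.22×10⁻¹¹ F.
C₂ = κ₂ε₀A₂/d = 5.15 × 8.85×10⁻¹² × 3.51×10⁻⁴ / 1.39×10⁻⁴ = 1.15×10⁻¹⁰ F.
C = C₁ + C₂ = 1.47×10⁻¹⁰ F.
U = ½CV² = ½ × 1.47×10⁻¹⁰ × (204)² = 3.07×10⁻⁶ J.

U ≈ 3.07 μJ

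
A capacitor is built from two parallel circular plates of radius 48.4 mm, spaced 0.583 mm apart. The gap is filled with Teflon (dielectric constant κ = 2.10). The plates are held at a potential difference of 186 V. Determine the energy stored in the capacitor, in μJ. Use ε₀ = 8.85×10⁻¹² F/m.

U ≈ 4.06 μJ

A = π(48.4 mm)² = 7.36×10⁻³ m².
C = κε₀A/d = 2.10 × 8.85×10⁻¹² × 7.36×10⁻³ / 5.83×10⁻⁴ = 2.35×10⁻¹⁰ F.
U = ½CV² = ½ × 2.35×10⁻¹⁰ × (186)² = 4.06×10⁻⁶ J.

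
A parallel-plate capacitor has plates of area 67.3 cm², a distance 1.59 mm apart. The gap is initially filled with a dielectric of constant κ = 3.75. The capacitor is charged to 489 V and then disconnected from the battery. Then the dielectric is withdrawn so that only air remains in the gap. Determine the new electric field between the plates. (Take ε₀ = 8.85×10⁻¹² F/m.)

A = 67.3 cm² = 6.73×10⁻³ m².
Initially C₁ = κε₀A/d = 3.75 × 8.85×10⁻¹² × 6.73×10⁻³ / 1.59×10⁻³ = 1.40×10⁻¹⁰ F.
E₁ = 3.08×10⁵ V/m.
Isolated ⇒ Q is held fixed. V₂ = Q/C₂ = V₁/0.267; E = V/d, so E₂/E₁ = (V₂/V₁)(d₁/d₂) = 3.75.
E₂ = 3.75 × 3.08×10⁵ = 1.15×10⁶ V/m.

1.15 MV/m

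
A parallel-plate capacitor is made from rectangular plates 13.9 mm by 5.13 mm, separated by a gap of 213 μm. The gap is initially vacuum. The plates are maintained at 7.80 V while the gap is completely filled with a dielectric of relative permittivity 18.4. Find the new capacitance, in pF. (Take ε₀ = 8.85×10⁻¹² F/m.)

54.5 pF

A = 13.9 × 5.13 mm² = 7.13×10⁻⁵ m².
Initially C₁ = ε₀A/d = 8.85×10⁻¹² × 7.13×10⁻⁵ / 2.13×10⁻⁴ = 2.96×10⁻¹² F.
C = κε₀A/d scales with κ, so C₂/C₁ = κ = 18.4.
C₂ = 18.4 × 2.96×10⁻¹² = 5.45×10⁻¹¹ F.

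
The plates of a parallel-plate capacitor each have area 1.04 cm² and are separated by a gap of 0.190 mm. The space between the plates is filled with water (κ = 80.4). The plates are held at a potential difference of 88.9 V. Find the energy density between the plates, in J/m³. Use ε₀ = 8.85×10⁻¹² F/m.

E = V/d = 88.9 / 1.90×10⁻⁴ = 4.68×10⁵ V/m.
u = ½κε₀E² = ½ × 80.4 × 8.85×10⁻¹² × (4.68×10⁵)² = 77.9 J/m³.

u ≈ 77.9 J/m³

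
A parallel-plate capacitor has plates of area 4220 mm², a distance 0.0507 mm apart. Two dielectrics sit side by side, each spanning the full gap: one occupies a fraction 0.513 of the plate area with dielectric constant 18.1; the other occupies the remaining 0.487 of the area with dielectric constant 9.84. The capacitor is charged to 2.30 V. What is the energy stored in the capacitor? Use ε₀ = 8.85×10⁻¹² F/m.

A = 4220 mm² = 4.22×10⁻³ m².
Side-by-side slabs ⇒ two capacitors in parallel, each spanning the full gap.
C₁ = κ₁ε₀A₁/d = 18.1 × 8.85×10⁻¹² × 2.16×10⁻³ / 5.07×10⁻⁵ = 6.84×10⁻⁹ F.
C₂ = κ₂ε₀A₂/d = 9.84 × 8.85×10⁻¹² × 2.06×10⁻³ / 5.07×10⁻⁵ = 3.53×10⁻⁹ F.
C = C₁ + C₂ = 1.04×10⁻⁸ F.
U = ½CV² = ½ × 1.04×10⁻⁸ × (2.30)² = 2.74×10⁻⁸ J.

27.4 nJ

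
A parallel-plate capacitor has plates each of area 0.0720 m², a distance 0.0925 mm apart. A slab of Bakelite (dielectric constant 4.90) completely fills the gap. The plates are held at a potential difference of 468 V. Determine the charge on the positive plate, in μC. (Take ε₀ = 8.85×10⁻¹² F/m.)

Q ≈ 15.8 μC

C = κε₀A/d = 4.90 × 8.85×10⁻¹² × 7.20×10⁻² / 9.25×10⁻⁵ = 3.38×10⁻⁸ F.
Q = CV = 3.38×10⁻⁸ × 468 = 1.58×10⁻⁵ C.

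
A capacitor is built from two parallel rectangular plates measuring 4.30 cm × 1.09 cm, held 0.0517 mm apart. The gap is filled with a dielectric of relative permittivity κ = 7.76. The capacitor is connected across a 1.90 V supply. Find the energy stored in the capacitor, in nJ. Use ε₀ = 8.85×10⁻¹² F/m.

U ≈ 1.12 nJ

A = 4.30 × 1.09 cm² = 4.69×10⁻⁴ m².
C = κε₀A/d = 7.76 × 8.85×10⁻¹² × 4.69×10⁻⁴ / 5.17×10⁻⁵ = 6.23×10⁻¹⁰ F.
U = ½CV² = ½ × 6.23×10⁻¹⁰ × (1.90)² = 1.12×10⁻⁹ J.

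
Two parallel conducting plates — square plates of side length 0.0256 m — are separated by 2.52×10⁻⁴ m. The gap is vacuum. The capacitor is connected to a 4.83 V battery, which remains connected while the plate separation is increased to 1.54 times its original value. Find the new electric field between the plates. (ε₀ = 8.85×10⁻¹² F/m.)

E ≈ 12.4 kV/m

A = (0.0256 m)² = 6.55×10⁻⁴ m².
Initially C₁ = ε₀A/d = 8.85×10⁻¹² × 6.55×10⁻⁴ / 2.52×10⁻⁴ = 2.30×10⁻¹¹ F.
E₁ = 1.92×10⁴ V/m.
Battery connected ⇒ V is held fixed. E = V/d, so E₂/E₁ = d₁/d₂ = 0.649.
E₂ = 0.649 × 1.92×10⁴ = 1.24×10⁴ V/m.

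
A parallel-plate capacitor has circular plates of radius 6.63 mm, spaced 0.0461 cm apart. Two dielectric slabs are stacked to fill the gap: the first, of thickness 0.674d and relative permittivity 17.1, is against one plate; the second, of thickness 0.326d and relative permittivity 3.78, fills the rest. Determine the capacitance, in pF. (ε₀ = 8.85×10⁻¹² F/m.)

A = π(6.63 mm)² = 1.38×10⁻⁴ m².
Stacked slabs ⇒ two capacitors in series, each with the full plate area.
C₁ = κ₁ε₀A/d₁ = 17.1 × 8.85×10⁻¹² × 1.38×10⁻⁴ / 3.11×10⁻⁴ = 6.73×10⁻¹¹ F.
C₂ = κ₂ε₀A/d₂ = 3.78 × 8.85×10⁻¹² × 1.38×10⁻⁴ / 1.50×10⁻⁴ = 3.07×10⁻¹¹ F.
C = (1/C₁ + 1/C₂)⁻¹ = 2.11×10⁻¹¹ F.

C ≈ 21.1 pF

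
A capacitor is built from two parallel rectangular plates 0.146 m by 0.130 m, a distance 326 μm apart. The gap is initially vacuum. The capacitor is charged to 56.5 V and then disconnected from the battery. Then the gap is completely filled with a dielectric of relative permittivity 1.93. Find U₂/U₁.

Isolated ⇒ Q is held fixed.
C₂ = 1.93 C₁ and U = Q²/(2C), so U₂/U₁ = C₁/C₂ = 0.518.

U₂/U₁ ≈ 0.518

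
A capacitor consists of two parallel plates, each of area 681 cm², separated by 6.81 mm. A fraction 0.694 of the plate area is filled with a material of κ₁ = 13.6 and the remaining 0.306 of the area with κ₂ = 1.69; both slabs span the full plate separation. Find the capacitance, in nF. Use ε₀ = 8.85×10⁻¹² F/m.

0.881 nF

A = 681 cm² = 6.81×10⁻² m².
Side-by-side slabs ⇒ two capacitors in parallel, each spanning the full gap.
C₁ = κ₁ε₀A₁/d = 13.6 × 8.85×10⁻¹² × 4.73×10⁻² / 6.81×10⁻³ = 8.35×10⁻¹⁰ F.
C₂ = κ₂ε₀A₂/d = 1.69 × 8.85×10⁻¹² × 2.08×10⁻² / 6.81×10⁻³ = 4.58×10⁻¹¹ F.
C = C₁ + C₂ = 8.81×10⁻¹⁰ F.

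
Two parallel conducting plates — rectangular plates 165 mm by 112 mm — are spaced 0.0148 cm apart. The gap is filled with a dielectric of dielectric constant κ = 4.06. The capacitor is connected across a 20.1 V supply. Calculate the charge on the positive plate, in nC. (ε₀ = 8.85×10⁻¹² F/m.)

A = 165 × 112 mm² = 1.85×10⁻² m².
C = κε₀A/d = 4.06 × 8.85×10⁻¹² × 1.85×10⁻² / 1.48×10⁻⁴ = 4.49×10⁻⁹ F.
Q = CV = 4.49×10⁻⁹ × 20.1 = 9.02×10⁻⁸ C.

90.2 nC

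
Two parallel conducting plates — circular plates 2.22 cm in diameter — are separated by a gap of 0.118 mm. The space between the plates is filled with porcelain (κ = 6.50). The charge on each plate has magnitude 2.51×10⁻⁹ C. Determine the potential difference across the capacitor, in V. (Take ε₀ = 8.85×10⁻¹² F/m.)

A = π(2.22/2 cm)² = 3.87×10⁻⁴ m².
C = κε₀A/d = 6.50 × 8.85×10⁻¹² × 3.87×10⁻⁴ / 1.18×10⁻⁴ = 1.89×10⁻¹⁰ F.
V = Q/C = 2.51×10⁻⁹ / 1.89×10⁻¹⁰ = 13.3 V.

V ≈ 13.3 V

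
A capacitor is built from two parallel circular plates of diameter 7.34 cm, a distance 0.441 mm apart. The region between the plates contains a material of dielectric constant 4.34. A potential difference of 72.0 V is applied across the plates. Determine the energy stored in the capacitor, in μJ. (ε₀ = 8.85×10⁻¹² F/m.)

A = π(7.34/2 cm)² = 4.23×10⁻³ m².
C = κε₀A/d = 4.34 × 8.85×10⁻¹² × 4.23×10⁻³ / 4.41×10⁻⁴ = 3.69×10⁻¹⁰ F.
U = ½CV² = ½ × 3.69×10⁻¹⁰ × (72.0)² = 9.55×10⁻⁷ J.

U ≈ 0.955 μJ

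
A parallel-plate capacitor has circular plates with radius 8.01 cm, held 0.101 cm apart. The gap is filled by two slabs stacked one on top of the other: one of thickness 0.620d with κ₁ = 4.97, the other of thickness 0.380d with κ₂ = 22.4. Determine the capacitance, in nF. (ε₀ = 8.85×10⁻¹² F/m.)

A = π(8.01 cm)² = 2.02×10⁻² m².
Stacked slabs ⇒ two capacitors in series, each with the full plate area.
C₁ = κ₁ε₀A/d₁ = 4.97 × 8.85×10⁻¹² × 2.02×10⁻² / 6.26×10⁻⁴ = 1.42×10⁻⁹ F.
C₂ = κ₂ε₀A/d₂ = 22.4 × 8.85×10⁻¹² × 2.02×10⁻² / 3.84×10⁻⁴ = 1.04×10⁻⁸ F.
C = (1/C₁ + 1/C₂)⁻¹ = 1.25×10⁻⁹ F.

1.25 nF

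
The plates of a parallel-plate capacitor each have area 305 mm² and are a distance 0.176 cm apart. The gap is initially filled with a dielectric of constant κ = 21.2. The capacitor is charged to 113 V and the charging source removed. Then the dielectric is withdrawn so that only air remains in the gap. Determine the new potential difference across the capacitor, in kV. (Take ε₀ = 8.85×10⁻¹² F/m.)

V ≈ 2.40 kV

A = 305 mm² = 3.05×10⁻⁴ m².
Initially C₁ = κε₀A/d = 21.2 × 8.85×10⁻¹² × 3.05×10⁻⁴ / 1.76×10⁻³ = 3.25×10⁻¹¹ F.
V₁ = 1.13×10² V.
Isolated ⇒ Q is held fixed. C₂ = 0.0472 C₁ and V = Q/C, so V₂/V₁ = C₁/C₂ = 21.2.
V₂ = 21.2 × 1.13×10² = 2.40×10³ V.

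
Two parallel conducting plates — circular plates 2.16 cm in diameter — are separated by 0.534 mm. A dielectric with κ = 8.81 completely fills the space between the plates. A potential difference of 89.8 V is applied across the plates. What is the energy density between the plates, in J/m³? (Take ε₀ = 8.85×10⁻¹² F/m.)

u ≈ 1.10 J/m³

E = V/d = 89.8 / 5.34×10⁻⁴ = 1.68×10⁵ V/m.
u = ½κε₀E² = ½ × 8.81 × 8.85×10⁻¹² × (1.68×10⁵)² = 1.10 J/m³.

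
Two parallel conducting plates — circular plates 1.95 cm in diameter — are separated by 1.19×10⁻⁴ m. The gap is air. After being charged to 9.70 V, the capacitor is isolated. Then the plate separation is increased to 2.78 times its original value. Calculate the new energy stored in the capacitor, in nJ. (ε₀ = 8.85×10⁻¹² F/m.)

U ≈ 2.90 nJ

A = π(1.95/2 cm)² = 2.99×10⁻⁴ m².
Initially C₁ = ε₀A/d = 8.85×10⁻¹² × 2.99×10⁻⁴ / 1.19×10⁻⁴ = 2.22×10⁻¹¹ F.
U₁ = 1.04×10⁻⁹ J.
Isolated ⇒ Q is held fixed. C₂ = 0.360 C₁ and U = Q²/(2C), so U₂/U₁ = C₁/C₂ = 2.78.
U₂ = 2.78 × 1.04×10⁻⁹ = 2.90×10⁻⁹ J.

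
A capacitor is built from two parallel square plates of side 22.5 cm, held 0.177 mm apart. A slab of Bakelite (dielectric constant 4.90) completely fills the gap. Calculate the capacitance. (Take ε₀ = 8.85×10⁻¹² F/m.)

A = (22.5 cm)² = 5.06×10⁻² m².
C = κε₀A/d = 4.90 × 8.85×10⁻¹² × 5.06×10⁻² / 1.77×10⁻⁴ = 1.24×10⁻⁸ F.

C ≈ 12.4 nF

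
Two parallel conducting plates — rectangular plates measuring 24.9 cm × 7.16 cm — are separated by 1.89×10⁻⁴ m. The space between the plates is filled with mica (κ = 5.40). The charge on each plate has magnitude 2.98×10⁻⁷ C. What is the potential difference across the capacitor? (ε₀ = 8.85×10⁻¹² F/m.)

A = 24.9 × 7.16 cm² = 1.78×10⁻² m².
C = κε₀A/d = 5.40 × 8.85×10⁻¹² × 1.78×10⁻² / 1.89×10⁻⁴ = 4.51×10⁻⁹ F.
V = Q/C = 2.98×10⁻⁷ / 4.51×10⁻⁹ = 66.1 V.

66.1 V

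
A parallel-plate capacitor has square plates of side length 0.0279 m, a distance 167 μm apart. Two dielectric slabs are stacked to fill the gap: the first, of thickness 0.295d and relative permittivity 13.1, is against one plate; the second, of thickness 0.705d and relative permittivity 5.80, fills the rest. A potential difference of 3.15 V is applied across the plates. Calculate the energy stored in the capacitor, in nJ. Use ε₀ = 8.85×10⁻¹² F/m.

1.42 nJ

A = (0.0279 m)² = 7.78×10⁻⁴ m².
Stacked slabs ⇒ two capacitors in series, each with the full plate area.
C₁ = κ₁ε₀A/d₁ = 13.1 × 8.85×10⁻¹² × 7.78×10⁻⁴ / 4.93×10⁻⁵ = 1.83×10⁻⁹ F.
C₂ = κ₂ε₀A/d₂ = 5.80 × 8.85×10⁻¹² × 7.78×10⁻⁴ / 1.18×10⁻⁴ = 3.39×10⁻¹⁰ F.
C = (1/C₁ + 1/C₂)⁻¹ = 2.86×10⁻¹⁰ F.
U = ½CV² = ½ × 2.86×10⁻¹⁰ × (3.15)² = 1.42×10⁻⁹ J.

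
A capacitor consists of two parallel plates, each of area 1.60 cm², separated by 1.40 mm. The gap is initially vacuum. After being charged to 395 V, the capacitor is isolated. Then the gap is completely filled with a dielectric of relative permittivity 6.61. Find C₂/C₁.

C = κε₀A/d scales with κ, so C₂/C₁ = κ = 6.61.

C₂/C₁ ≈ 6.61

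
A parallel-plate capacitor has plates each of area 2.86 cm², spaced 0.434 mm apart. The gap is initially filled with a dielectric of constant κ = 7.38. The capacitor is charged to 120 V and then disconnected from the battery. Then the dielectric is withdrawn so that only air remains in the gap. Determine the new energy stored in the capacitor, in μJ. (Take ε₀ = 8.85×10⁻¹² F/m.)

A = 2.86 cm² = 2.86×10⁻⁴ m².
Initially C₁ = κε₀A/d = 7.38 × 8.85×10⁻¹² × 2.86×10⁻⁴ / 4.34×10⁻⁴ = 4.30×10⁻¹¹ F.
U₁ = 3.10×10⁻⁷ J.
Isolated ⇒ Q is held fixed. C₂ = 0.136 C₁ and U = Q²/(2C), so U₂/U₁ = C₁/C₂ = 7.38.
U₂ = 7.38 × 3.10×10⁻⁷ = 2.29×10⁻⁶ J.

2.29 μJ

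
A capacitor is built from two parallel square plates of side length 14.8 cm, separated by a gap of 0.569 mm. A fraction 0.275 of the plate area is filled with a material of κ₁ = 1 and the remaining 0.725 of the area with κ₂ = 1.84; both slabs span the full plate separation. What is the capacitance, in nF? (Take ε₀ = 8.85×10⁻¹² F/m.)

A = (14.8 cm)² = 2.19×10⁻² m².
Side-by-side slabs ⇒ two capacitors in parallel, each spanning the full gap.
C₁ = κ₁ε₀A₁/d = 1.00 × 8.85×10⁻¹² × 6.02×10⁻³ / 5.69×10⁻⁴ = 9.37×10⁻¹¹ F.
C₂ = κ₂ε₀A₂/d = 1.84 × 8.85×10⁻¹² × 1.59×10⁻² / 5.69×10⁻⁴ = 4.54×10⁻¹⁰ F.
C = C₁ + C₂ = 5.48×10⁻¹⁰ F.

C ≈ 0.548 nF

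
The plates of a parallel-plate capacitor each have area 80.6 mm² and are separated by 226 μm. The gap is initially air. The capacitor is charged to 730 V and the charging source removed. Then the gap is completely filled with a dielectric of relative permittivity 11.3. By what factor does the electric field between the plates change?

Isolated ⇒ Q is held fixed.
V₂ = Q/C₂ = V₁/11.3; E = V/d, so E₂/E₁ = (V₂/V₁)(d₁/d₂) = 0.0885.

0.0885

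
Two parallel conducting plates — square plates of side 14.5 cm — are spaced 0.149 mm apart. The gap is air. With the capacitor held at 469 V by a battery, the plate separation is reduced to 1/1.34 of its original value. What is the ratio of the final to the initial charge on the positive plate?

Battery connected ⇒ V is held fixed.
C₂ = 1.34 C₁ and Q = CV, so Q₂/Q₁ = C₂/C₁ = 1.34.

Q₂/Q₁ ≈ 1.34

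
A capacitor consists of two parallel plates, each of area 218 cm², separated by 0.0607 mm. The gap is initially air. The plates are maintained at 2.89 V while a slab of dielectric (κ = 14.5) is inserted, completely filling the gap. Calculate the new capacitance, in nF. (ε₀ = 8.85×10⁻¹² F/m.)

A = 218 cm² = 2.18×10⁻² m².
Initially C₁ = ε₀A/d = 8.85×10⁻¹² × 2.18×10⁻² / 6.07×10⁻⁵ = 3.18×10⁻⁹ F.
C = κε₀A/d scales with κ, so C₂/C₁ = κ = 14.5.
C₂ = 14.5 × 3.18×10⁻⁹ = 4.61×10⁻⁸ F.

46.1 nF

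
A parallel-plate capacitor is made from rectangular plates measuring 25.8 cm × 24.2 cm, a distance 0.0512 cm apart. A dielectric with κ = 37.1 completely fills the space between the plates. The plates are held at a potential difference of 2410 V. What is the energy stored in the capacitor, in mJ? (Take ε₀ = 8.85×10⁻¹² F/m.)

A = 25.8 × 24.2 cm² = 6.24×10⁻² m².
C = κε₀A/d = 37.1 × 8.85×10⁻¹² × 6.24×10⁻² / 5.12×10⁻⁴ = 4.00×10⁻⁸ F.
U = ½CV² = ½ × 4.00×10⁻⁸ × (2410)² = 0.116 J.

116 mJ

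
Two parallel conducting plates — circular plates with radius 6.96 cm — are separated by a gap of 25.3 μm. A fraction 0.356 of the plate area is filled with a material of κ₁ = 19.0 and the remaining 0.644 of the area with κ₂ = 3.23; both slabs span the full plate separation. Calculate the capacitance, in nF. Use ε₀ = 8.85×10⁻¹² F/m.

C ≈ 47.1 nF

A = π(6.96 cm)² = 1.52×10⁻² m².
Side-by-side slabs ⇒ two capacitors in parallel, each spanning the full gap.
C₁ = κ₁ε₀A₁/d = 19.0 × 8.85×10⁻¹² × 5.42×10⁻³ / 2.53×10⁻⁵ = 3.60×10⁻⁸ F.
C₂ = κ₂ε₀A₂/d = 3.23 × 8.85×10⁻¹² × 9.80×10⁻³ / 2.53×10⁻⁵ = 1.11×10⁻⁸ F.
C = C₁ + C₂ = 4.71×10⁻⁸ F.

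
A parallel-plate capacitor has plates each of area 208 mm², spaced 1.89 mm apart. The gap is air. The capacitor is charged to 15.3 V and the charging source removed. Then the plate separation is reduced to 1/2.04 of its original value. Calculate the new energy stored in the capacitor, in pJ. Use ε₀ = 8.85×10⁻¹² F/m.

U ≈ 55.9 pJ

A = 208 mm² = 2.08×10⁻⁴ m².
Initially C₁ = ε₀A/d = 8.85×10⁻¹² × 2.08×10⁻⁴ / 1.89×10⁻³ = 9.74×10⁻¹³ F.
U₁ = 1.14×10⁻¹⁰ J.
Isolated ⇒ Q is held fixed. C₂ = 2.04 C₁ and U = Q²/(2C), so U₂/U₁ = C₁/C₂ = 0.490.
U₂ = 0.490 × 1.14×10⁻¹⁰ = 5.59×10⁻¹¹ J.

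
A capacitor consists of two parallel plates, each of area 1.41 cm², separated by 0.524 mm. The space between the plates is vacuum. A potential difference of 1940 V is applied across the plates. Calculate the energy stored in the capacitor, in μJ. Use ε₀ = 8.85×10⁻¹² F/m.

A = 1.41 cm² = 1.41×10⁻⁴ m².
C = ε₀A/d = 8.85×10⁻¹² × 1.41×10⁻⁴ / 5.24×10⁻⁴ = 2.38×10⁻¹² F.
U = ½CV² = ½ × 2.38×10⁻¹² × (1940)² = 4.48×10⁻⁶ J.

4.48 μJ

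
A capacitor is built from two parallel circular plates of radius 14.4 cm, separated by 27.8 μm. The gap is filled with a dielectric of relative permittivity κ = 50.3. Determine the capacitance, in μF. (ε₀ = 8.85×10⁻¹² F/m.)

1.04 μF

A = π(14.4 cm)² = 6.51×10⁻² m².
C = κε₀A/d = 50.3 × 8.85×10⁻¹² × 6.51×10⁻² / 2.78×10⁻⁵ = 1.04×10⁻⁶ F.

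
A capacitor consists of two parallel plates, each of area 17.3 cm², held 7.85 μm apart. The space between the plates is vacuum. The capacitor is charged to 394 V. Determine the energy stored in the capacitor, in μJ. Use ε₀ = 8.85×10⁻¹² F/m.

U ≈ 151 μJ

A = 17.3 cm² = 1.73×10⁻³ m².
C = ε₀A/d = 8.85×10⁻¹² × 1.73×10⁻³ / 7.85×10⁻⁶ = 1.95×10⁻⁹ F.
U = ½CV² = ½ × 1.95×10⁻⁹ × (394)² = 1.51×10⁻⁴ J.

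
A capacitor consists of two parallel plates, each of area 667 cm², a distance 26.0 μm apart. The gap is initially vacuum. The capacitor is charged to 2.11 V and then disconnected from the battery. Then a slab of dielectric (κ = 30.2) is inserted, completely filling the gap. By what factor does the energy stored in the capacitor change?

U₂/U₁ ≈ 0.0331

Isolated ⇒ Q is held fixed.
C₂ = 30.2 C₁ and U = Q²/(2C), so U₂/U₁ = C₁/C₂ = 0.0331.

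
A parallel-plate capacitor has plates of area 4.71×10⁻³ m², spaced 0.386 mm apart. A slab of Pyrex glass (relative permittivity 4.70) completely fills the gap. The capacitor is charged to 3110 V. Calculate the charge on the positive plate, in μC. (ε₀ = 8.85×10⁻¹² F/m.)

C = κε₀A/d = 4.70 × 8.85×10⁻¹² × 4.71×10⁻³ / 3.86×10⁻⁴ = 5.08×10⁻¹⁰ F.
Q = CV = 5.08×10⁻¹⁰ × 3110 = 1.58×10⁻⁶ C.

Q ≈ 1.58 μC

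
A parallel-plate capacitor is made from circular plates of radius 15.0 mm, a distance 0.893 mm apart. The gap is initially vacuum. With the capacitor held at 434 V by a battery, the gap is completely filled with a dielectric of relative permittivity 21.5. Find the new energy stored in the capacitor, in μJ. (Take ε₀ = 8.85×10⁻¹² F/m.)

U ≈ 14.2 μJ

A = π(15.0 mm)² = 7.07×10⁻⁴ m².
Initially C₁ = ε₀A/d = 8.85×10⁻¹² × 7.07×10⁻⁴ / 8.93×10⁻⁴ = 7.01×10⁻¹² F.
U₁ = 6.60×10⁻⁷ J.
Battery connected ⇒ V is held fixed. C₂ = 21.5 C₁ and U = ½CV², so U₂/U₁ = C₂/C₁ = 21.5.
U₂ = 21.5 × 6.60×10⁻⁷ = 1.42×10⁻⁵ J.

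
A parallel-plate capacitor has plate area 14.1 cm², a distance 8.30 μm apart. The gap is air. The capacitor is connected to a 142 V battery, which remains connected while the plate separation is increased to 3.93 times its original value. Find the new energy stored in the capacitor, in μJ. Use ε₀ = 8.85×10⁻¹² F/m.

3.86 μJ

A = 14.1 cm² = 1.41×10⁻³ m².
Initially C₁ = ε₀A/d = 8.85×10⁻¹² × 1.41×10⁻³ / 8.30×10⁻⁶ = 1.50×10⁻⁹ F.
U₁ = 1.52×10⁻⁵ J.
Battery connected ⇒ V is held fixed. C₂ = 0.254 C₁ and U = ½CV², so U₂/U₁ = C₂/C₁ = 0.254.
U₂ = 0.254 × 1.52×10⁻⁵ = 3.86×10⁻⁶ J.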